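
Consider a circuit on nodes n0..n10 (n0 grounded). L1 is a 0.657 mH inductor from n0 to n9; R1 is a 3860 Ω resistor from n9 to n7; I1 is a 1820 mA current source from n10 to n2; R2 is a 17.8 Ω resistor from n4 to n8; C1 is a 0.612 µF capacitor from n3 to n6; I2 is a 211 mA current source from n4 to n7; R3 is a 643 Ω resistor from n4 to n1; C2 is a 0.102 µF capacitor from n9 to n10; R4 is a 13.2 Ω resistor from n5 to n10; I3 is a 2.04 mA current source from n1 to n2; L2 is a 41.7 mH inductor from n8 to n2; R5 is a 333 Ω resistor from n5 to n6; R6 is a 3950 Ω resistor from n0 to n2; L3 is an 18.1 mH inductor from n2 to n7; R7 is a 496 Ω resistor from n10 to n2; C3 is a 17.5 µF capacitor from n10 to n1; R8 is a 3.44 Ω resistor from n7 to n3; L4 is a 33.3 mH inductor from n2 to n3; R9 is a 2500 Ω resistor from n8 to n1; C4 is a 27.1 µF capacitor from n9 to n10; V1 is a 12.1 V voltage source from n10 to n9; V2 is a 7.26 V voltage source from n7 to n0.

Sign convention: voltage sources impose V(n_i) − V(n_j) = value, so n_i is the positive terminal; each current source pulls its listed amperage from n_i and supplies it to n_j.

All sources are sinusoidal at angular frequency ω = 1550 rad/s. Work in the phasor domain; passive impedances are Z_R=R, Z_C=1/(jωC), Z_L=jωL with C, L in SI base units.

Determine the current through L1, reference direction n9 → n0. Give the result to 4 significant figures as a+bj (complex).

-1.835+0.09587j A

Element admittances at ω=1550 rad/s:
  Y(L1) = 0.000-0.9820j S between n0,n9
  Y(R1) = 0.0002591+0.000j S between n9,n7
  I1: injects 1.82 A into n2 (from n10)
  Y(R2) = 0.05618+0.000j S between n4,n8
  Y(C1) = 0.000+0.0009486j S between n3,n6
  I2: injects 0.211 A into n7 (from n4)
  Y(R3) = 0.001555+0.000j S between n4,n1
  Y(C2) = 0.000+0.0001581j S between n9,n10
  Y(R4) = 0.07576+0.000j S between n5,n10
  I3: injects 0.00204 A into n2 (from n1)
  Y(L2) = 0.000-0.01547j S between n8,n2
  Y(R5) = 0.003003+0.000j S between n5,n6
  Y(R6) = 0.0002532+0.000j S between n0,n2
  Y(L3) = 0.000-0.03564j S between n2,n7
  Y(R7) = 0.002016+0.000j S between n10,n2
  Y(C3) = 0.000+0.02712j S between n10,n1
  Y(R8) = 0.2907+0.000j S between n7,n3
  Y(L4) = 0.000-0.01937j S between n2,n3
  Y(R9) = 0.0004000+0.000j S between n8,n1
  Y(C4) = 0.000+0.04201j S between n9,n10
  V1: constraint V(n10)−V(n9) = 12.1
  V2: constraint V(n7)−V(n0) = 7.26
Assemble and solve the 12×12 MNA system:
  V(n1)=13.26-1.499j  V(n2)=9.858+29.45j  V(n3)=9.233-0.03525j  V(n4)=8.440+15.84j  V(n5)=11.97-1.893j  V(n6)=11.19-2.511j  V(n7)=7.260+0.000j  V(n8)=12.06+16.33j  V(n9)=-0.09763-1.868j  V(n10)=12.00-1.868j
  i(V1)=-1.837-0.4148j  i(V2)=1.832-0.1033j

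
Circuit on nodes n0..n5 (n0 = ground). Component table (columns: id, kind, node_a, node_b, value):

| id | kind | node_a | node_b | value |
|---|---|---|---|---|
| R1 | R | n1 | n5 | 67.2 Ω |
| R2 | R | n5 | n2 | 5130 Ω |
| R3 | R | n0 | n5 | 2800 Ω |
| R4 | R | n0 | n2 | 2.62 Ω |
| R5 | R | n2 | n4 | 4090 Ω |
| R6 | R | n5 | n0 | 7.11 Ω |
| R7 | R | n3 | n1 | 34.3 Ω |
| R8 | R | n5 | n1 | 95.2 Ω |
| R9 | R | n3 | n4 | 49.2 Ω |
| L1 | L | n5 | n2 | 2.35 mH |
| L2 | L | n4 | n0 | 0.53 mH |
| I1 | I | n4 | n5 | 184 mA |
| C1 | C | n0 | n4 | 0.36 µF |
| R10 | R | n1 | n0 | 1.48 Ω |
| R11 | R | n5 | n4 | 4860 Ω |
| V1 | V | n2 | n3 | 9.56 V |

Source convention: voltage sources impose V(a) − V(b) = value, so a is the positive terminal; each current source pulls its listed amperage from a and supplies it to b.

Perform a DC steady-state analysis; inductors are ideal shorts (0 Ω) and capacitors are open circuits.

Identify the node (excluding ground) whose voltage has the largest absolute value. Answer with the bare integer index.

MNA unknowns: 5 node voltages V₁..V_5 plus 3 source currents (L1, L2, V1)
R1: Y=0.01488 on G[1,5]
R2: Y=0.0001949 on G[5,2]
R3: Y=0.0003571 on G[0,5]
R4: Y=0.3817 on G[0,2]
R5: Y=0.0002445 on G[2,4]
R6: Y=0.1406 on G[5,0]
R7: Y=0.02915 on G[3,1]
R8: Y=0.01050 on G[5,1]
R9: Y=0.02033 on G[3,4]
L1: row V5−V2=0, i_L1 at 5,2
L2: row V4−V0=0, i_L2 at 4,0
I1: z[4]−=0.184, z[5]+=0.184
C1: Y=0.000 on G[0,4]
R10: Y=0.6757 on G[1,0]
R11: Y=0.0002058 on G[5,4]
V1: row V2−V3=9.56, i_V1 at 2,3
solve → V1=-0.3017, V2=1.071, V3=-8.489, V4=0.000, V5=1.071
aux → i_L1=-0.002114, i_L2=-0.3561, i_V1=-0.4112

3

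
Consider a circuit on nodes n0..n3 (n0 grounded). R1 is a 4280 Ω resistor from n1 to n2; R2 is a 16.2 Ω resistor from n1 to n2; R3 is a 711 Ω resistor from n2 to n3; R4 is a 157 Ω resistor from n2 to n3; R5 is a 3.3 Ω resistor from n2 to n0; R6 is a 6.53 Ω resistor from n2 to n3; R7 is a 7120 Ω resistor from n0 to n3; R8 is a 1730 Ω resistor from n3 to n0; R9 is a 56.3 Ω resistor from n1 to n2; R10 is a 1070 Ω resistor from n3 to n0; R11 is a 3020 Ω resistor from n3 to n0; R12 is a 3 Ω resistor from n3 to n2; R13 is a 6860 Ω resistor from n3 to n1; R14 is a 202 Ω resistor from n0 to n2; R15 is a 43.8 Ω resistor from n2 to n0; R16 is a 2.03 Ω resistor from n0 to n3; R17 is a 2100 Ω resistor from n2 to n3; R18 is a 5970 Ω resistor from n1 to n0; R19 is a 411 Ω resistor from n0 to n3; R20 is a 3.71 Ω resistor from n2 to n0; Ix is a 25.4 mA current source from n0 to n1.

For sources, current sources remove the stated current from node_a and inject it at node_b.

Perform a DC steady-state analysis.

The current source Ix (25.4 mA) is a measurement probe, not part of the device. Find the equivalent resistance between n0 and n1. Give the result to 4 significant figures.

Apply KCL at each of the 3 non-ground nodes and solve the resulting linear system.
Node n1: branches {R1, R2, R9, R13, R18, Ix} → V_1 = 0.3471
Node n2: branches {R1, R2, R3, R4, R5, R6, R9, R12, R14, R15, R17, R20} → V_2 = 0.02985
Node n3: branches {R3, R4, R6, R7, R8, R10, R11, R12, R13, R16, R17, R19} → V_3 = 0.01494

R_eq = 13.67 Ω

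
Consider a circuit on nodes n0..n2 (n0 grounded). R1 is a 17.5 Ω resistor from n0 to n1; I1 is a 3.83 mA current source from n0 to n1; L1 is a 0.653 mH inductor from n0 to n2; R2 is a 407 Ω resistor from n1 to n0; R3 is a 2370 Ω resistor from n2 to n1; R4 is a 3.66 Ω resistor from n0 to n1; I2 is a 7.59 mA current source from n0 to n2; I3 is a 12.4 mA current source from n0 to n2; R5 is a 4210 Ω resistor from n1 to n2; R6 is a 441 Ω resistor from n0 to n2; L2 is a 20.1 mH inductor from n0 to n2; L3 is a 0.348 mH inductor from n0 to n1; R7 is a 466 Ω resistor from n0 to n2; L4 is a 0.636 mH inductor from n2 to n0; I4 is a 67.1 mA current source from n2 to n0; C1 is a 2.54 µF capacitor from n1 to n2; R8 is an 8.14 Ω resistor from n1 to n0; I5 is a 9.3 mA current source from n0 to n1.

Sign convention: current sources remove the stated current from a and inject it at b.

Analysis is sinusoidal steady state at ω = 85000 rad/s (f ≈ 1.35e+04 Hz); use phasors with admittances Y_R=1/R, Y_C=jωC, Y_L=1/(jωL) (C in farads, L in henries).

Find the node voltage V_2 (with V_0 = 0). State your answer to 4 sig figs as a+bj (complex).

Element admittances at ω=85000 rad/s:
  Y(R1) = 0.05714+0.000j S between n0,n1
  I1: injects 0.00383 A into n1 (from n0)
  Y(L1) = 0.000-0.01802j S between n0,n2
  Y(R2) = 0.002457+0.000j S between n1,n0
  Y(R3) = 0.0004219+0.000j S between n2,n1
  Y(R4) = 0.2732+0.000j S between n0,n1
  I2: injects 0.00759 A into n2 (from n0)
  I3: injects 0.0124 A into n2 (from n0)
  Y(R5) = 0.0002375+0.000j S between n1,n2
  Y(R6) = 0.002268+0.000j S between n0,n2
  Y(L2) = 0.000-0.0005853j S between n0,n2
  Y(L3) = 0.000-0.03381j S between n0,n1
  Y(R7) = 0.002146+0.000j S between n0,n2
  Y(L4) = 0.000-0.01850j S between n2,n0
  I4: injects 0.0671 A into n0 (from n2)
  Y(C1) = 0.000+0.2159j S between n1,n2
  Y(R8) = 0.1229+0.000j S between n1,n0
  I5: injects 0.0093 A into n1 (from n0)
Assemble and solve the 2×2 MNA system:
  V(n1)=-0.09143-0.01863j  V(n2)=-0.1172+0.2380j

-0.1172+0.2380j V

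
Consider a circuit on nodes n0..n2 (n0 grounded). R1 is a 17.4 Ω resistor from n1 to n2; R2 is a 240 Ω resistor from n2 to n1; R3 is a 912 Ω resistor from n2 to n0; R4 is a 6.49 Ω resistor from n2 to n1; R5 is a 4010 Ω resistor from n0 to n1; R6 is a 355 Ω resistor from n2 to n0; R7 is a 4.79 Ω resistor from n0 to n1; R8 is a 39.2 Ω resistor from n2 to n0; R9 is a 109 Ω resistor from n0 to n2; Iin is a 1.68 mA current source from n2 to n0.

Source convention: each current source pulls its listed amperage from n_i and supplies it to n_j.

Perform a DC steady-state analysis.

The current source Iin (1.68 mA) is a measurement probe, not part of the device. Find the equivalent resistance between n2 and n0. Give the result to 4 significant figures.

MNA unknowns: 2 node voltages V₁..V_2
R1: Y=0.05747 on G[1,2]
R2: Y=0.004167 on G[2,1]
R3: Y=0.001096 on G[2,0]
R4: Y=0.1541 on G[2,1]
R5: Y=0.0002494 on G[0,1]
R6: Y=0.002817 on G[2,0]
R7: Y=0.2088 on G[0,1]
R8: Y=0.02551 on G[2,0]
R9: Y=0.009174 on G[0,2]
Iin: z[2]−=0.00168, z[0]+=0.00168
solve → V1=-0.005894, V2=-0.01161

R_eq = 6.908 Ω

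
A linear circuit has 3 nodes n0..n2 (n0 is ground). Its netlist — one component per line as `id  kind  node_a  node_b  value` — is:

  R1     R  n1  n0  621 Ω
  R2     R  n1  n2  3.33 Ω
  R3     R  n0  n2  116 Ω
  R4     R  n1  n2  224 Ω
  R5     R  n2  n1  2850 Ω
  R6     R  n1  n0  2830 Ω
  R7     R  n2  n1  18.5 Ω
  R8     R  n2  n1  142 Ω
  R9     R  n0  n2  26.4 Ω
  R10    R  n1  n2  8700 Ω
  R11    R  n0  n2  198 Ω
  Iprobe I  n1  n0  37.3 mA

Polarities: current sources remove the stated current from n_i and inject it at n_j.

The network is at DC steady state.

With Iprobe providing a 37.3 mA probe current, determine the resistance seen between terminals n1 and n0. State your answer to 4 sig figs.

Element admittances at DC:
  Y(R1) = 0.001610 S between n1,n0
  Y(R2) = 0.3003 S between n1,n2
  Y(R3) = 0.008621 S between n0,n2
  Y(R4) = 0.004464 S between n1,n2
  Y(R5) = 0.0003509 S between n2,n1
  Y(R6) = 0.0003534 S between n1,n0
  Y(R7) = 0.05405 S between n2,n1
  Y(R8) = 0.007042 S between n2,n1
  Y(R9) = 0.03788 S between n0,n2
  Y(R10) = 0.0001149 S between n1,n2
  Y(R11) = 0.005051 S between n0,n2
  Iprobe: injects 0.0373 A into n0 (from n1)
Assemble and solve the 2×2 MNA system:
  V(n1)=-0.7910  V(n2)=-0.6934

R_eq = 21.21 Ω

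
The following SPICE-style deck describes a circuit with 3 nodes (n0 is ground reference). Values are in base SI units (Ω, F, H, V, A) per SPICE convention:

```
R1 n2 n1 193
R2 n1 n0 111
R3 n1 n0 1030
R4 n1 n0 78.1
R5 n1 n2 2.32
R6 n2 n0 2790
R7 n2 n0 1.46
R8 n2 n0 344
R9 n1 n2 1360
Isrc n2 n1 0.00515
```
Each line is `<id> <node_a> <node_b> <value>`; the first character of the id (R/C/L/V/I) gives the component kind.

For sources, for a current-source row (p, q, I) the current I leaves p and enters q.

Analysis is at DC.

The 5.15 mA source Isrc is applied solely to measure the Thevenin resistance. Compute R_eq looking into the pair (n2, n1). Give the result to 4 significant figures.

MNA unknowns: 2 node voltages V₁..V_2
R1: Y=0.005181 on G[2,1]
R2: Y=0.009009 on G[1,0]
R3: Y=0.0009709 on G[1,0]
R4: Y=0.01280 on G[1,0]
R5: Y=0.4310 on G[1,2]
R6: Y=0.0003584 on G[2,0]
R7: Y=0.6849 on G[2,0]
R8: Y=0.002907 on G[2,0]
R9: Y=0.0007353 on G[1,2]
Isrc: z[2]−=0.00515, z[1]+=0.00515
solve → V1=0.01086, V2=-0.0003596

R_eq = 2.179 Ω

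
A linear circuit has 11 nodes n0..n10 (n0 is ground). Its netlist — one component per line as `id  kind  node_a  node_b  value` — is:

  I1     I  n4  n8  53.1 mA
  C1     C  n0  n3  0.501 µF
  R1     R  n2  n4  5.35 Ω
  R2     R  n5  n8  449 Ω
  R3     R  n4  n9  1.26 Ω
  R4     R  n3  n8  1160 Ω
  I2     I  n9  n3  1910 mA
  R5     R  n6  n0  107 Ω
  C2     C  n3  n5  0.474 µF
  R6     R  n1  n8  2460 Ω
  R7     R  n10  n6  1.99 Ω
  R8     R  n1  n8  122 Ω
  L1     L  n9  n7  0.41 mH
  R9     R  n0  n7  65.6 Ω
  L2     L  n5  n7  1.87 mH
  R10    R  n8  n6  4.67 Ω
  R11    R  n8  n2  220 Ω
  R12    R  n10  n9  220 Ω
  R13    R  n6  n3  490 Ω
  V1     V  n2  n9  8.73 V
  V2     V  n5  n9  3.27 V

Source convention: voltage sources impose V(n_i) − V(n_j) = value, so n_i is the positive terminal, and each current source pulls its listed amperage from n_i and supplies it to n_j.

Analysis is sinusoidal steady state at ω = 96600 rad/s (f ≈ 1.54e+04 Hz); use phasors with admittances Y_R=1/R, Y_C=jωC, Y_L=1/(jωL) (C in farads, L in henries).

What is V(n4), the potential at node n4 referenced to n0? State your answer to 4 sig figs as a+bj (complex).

MNA unknowns: 10 node voltages V₁..V_10 plus 2 source currents (V1, V2)
I1: z[4]−=0.0531, z[8]+=0.0531
C1: Y=0.000+0.04840j on G[0,3]
R1: Y=0.1869+0.000j on G[2,4]
R2: Y=0.002227+0.000j on G[5,8]
R3: Y=0.7937+0.000j on G[4,9]
R4: Y=0.0008621+0.000j on G[3,8]
I2: z[9]−=1.91, z[3]+=1.91
R5: Y=0.009346+0.000j on G[6,0]
C2: Y=0.000+0.04579j on G[3,5]
R6: Y=0.0004065+0.000j on G[1,8]
R7: Y=0.5025+0.000j on G[10,6]
R8: Y=0.008197+0.000j on G[1,8]
L1: Y=0.000-0.02525j on G[9,7]
R9: Y=0.01524+0.000j on G[0,7]
L2: Y=0.000-0.005536j on G[5,7]
R10: Y=0.2141+0.000j on G[8,6]
R11: Y=0.004545+0.000j on G[8,2]
R12: Y=0.004545+0.000j on G[10,9]
R13: Y=0.002041+0.000j on G[6,3]
V1: row V2−V9=8.73, i_V1 at 2,9
V2: row V5−V9=3.27, i_V2 at 5,9
solve → V1=-12.72+12.67j, V2=-23.06+27.65j, V3=-13.27-6.859j, V4=-30.18+27.65j, V5=-28.52+27.65j, V6=-12.58+12.28j, V7=-14.07+34.61j, V8=-12.72+12.67j, V9=-31.79+27.65j, V10=-12.75+12.42j
aux → i_V1=-1.284-0.06806j, i_V2=1.654+0.5849j

-30.18+27.65j V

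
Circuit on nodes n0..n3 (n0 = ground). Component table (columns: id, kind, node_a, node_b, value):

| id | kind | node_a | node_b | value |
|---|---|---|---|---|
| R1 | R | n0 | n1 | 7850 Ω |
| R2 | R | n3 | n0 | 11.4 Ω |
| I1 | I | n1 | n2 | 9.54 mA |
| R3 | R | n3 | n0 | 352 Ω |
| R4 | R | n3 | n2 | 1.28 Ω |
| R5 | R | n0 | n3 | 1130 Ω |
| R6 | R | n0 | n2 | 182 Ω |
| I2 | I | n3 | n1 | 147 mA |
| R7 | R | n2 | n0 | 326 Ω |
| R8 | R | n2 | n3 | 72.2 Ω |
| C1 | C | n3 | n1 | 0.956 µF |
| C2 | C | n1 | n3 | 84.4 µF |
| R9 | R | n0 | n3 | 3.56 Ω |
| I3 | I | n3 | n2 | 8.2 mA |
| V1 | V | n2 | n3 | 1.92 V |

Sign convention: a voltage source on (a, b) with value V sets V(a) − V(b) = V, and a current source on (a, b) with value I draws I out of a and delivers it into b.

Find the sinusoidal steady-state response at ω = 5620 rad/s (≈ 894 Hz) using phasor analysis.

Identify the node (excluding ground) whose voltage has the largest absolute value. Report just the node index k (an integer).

Element admittances at ω=5620 rad/s:
  Y(R1) = 0.0001274+0.000j S between n0,n1
  Y(R2) = 0.08772+0.000j S between n3,n0
  I1: injects 0.00954 A into n2 (from n1)
  Y(R3) = 0.002841+0.000j S between n3,n0
  Y(R4) = 0.7812+0.000j S between n3,n2
  Y(R5) = 0.0008850+0.000j S between n0,n3
  Y(R6) = 0.005495+0.000j S between n0,n2
  I2: injects 0.147 A into n1 (from n3)
  Y(R7) = 0.003067+0.000j S between n2,n0
  Y(R8) = 0.01385+0.000j S between n2,n3
  Y(C1) = 0.000+0.005373j S between n3,n1
  Y(C2) = 0.000+0.4743j S between n1,n3
  Y(R9) = 0.2809+0.000j S between n0,n3
  I3: injects 0.0082 A into n2 (from n3)
  V1: constraint V(n2)−V(n3) = 1.92
Assemble and solve the 4×4 MNA system:
  V(n1)=-0.04307-0.2865j  V(n2)=1.877+9.581e-05j  V(n3)=-0.04314+9.581e-05j
  i(V1)=-1.525-8.203e-07j

2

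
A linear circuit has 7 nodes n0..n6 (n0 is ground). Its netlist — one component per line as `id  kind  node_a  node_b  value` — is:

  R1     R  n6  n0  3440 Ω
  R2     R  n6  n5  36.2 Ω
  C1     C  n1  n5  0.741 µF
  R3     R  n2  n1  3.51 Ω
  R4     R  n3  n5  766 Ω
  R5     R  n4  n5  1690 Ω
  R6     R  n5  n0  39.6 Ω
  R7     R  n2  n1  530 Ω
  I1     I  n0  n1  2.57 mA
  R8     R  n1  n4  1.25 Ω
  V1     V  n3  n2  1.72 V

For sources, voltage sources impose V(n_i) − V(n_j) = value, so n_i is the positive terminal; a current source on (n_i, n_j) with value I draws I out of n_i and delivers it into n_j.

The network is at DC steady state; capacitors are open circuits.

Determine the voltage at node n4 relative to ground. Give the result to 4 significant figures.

0.2775 V

Apply KCL at each of the 6 non-ground nodes and solve the resulting linear system.
Node n1: branches {C1, R3, R7, I1, R8} → V_1 = 0.2777
Node n2: branches {R3, R7, V1} → V_2 = 0.2691
Node n3: branches {R4, V1} → V_3 = 1.989
Node n4: branches {R5, R8} → V_4 = 0.2775
Node n5: branches {R2, C1, R4, R5, R6} → V_5 = 0.1006
Node n6: branches {R1, R2} → V_6 = 0.09958
Source currents: i(V1)=-0.002465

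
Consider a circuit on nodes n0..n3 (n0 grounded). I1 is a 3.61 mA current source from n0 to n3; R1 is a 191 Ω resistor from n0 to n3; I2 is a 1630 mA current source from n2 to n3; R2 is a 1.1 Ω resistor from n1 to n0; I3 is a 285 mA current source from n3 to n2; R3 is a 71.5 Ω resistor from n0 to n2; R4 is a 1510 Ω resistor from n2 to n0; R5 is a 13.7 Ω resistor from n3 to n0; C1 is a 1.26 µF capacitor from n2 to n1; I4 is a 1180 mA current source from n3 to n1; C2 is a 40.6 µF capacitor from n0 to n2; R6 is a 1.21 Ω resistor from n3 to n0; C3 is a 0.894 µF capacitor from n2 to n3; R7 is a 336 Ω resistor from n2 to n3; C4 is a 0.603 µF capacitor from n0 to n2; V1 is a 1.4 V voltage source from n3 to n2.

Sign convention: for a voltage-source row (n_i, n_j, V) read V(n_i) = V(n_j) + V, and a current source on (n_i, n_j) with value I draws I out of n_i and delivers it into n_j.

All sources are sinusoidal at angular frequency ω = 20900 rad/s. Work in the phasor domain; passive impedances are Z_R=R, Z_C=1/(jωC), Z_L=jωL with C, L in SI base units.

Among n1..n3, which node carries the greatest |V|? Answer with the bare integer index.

2

Apply KCL at each of the 3 non-ground nodes and solve the resulting linear system.
Node n1: branches {R2, C1, I4} → V_1 = 1.257-0.07570j
Node n2: branches {I2, I3, R3, R4, C1, C2, C3, R7, C4, V1} → V_2 = -1.356+1.345j
Node n3: branches {I1, R1, I2, I3, R5, I4, R6, C3, R7, V1} → V_3 = 0.04363+1.345j
Source currents: i(V1)=0.1250-1.243j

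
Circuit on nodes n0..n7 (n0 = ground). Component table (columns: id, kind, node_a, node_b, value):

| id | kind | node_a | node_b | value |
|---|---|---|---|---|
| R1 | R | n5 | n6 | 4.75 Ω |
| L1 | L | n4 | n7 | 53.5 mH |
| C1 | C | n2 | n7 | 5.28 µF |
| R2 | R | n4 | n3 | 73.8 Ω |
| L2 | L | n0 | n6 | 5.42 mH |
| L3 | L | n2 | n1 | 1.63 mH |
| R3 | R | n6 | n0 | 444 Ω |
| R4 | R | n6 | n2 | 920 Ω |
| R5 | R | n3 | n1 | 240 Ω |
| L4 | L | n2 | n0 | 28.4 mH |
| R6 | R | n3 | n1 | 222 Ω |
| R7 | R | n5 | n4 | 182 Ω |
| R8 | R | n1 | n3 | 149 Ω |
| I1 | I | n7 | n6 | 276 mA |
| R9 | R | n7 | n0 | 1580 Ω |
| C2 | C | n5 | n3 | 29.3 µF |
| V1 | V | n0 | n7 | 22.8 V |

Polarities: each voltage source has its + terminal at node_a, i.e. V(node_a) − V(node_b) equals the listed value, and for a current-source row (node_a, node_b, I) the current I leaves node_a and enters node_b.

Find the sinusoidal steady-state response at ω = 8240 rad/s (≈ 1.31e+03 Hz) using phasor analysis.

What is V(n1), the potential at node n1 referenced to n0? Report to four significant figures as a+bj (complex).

-24.72-4.801j V

MNA unknowns: 7 node voltages V₁..V_7 plus 1 source current (V1)
R1: Y=0.2105+0.000j on G[5,6]
L1: Y=0.000-0.002268j on G[4,7]
C1: Y=0.000+0.04351j on G[2,7]
R2: Y=0.01355+0.000j on G[4,3]
L2: Y=0.000-0.02239j on G[0,6]
L3: Y=0.000-0.07445j on G[2,1]
R3: Y=0.002252+0.000j on G[6,0]
R4: Y=0.001087+0.000j on G[6,2]
R5: Y=0.004167+0.000j on G[3,1]
L4: Y=0.000-0.004273j on G[2,0]
R6: Y=0.004505+0.000j on G[3,1]
R7: Y=0.005495+0.000j on G[5,4]
R8: Y=0.006711+0.000j on G[1,3]
I1: z[7]−=0.276, z[6]+=0.276
R9: Y=0.0006329+0.000j on G[7,0]
C2: Y=0.000+0.2414j on G[5,3]
V1: row V0−V7=22.8, i_V1 at 0,7
solve → V1=-24.72-4.801j, V2=-24.26-9.422j, V3=-2.355-2.578j, V4=-2.283-0.5446j, V5=-2.328-3.999j, V6=-0.6994-4.058j, V7=-22.80+0.000j
aux → i_V1=-0.1471+0.1102j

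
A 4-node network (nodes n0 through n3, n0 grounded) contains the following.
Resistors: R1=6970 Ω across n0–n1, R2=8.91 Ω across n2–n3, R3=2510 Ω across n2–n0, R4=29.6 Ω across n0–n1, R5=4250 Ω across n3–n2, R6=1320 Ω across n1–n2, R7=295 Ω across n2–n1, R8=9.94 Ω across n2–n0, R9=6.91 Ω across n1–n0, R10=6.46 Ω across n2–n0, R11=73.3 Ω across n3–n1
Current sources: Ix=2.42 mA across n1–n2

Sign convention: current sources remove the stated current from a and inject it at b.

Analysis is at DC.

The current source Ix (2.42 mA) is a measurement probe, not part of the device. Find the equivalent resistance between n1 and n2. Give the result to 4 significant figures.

MNA unknowns: 3 node voltages V₁..V_3
R1: Y=0.0001435 on G[0,1]
R2: Y=0.1122 on G[2,3]
R3: Y=0.0003984 on G[2,0]
R4: Y=0.03378 on G[0,1]
R5: Y=0.0002353 on G[3,2]
R6: Y=0.0007576 on G[1,2]
R7: Y=0.003390 on G[2,1]
R8: Y=0.1006 on G[2,0]
R9: Y=0.1447 on G[1,0]
R10: Y=0.1548 on G[2,0]
R11: Y=0.01364 on G[3,1]
Ix: z[1]−=0.00242, z[2]+=0.00242
solve → V1=-0.01173, V2=0.008190, V3=0.006036

R_eq = 8.230 Ω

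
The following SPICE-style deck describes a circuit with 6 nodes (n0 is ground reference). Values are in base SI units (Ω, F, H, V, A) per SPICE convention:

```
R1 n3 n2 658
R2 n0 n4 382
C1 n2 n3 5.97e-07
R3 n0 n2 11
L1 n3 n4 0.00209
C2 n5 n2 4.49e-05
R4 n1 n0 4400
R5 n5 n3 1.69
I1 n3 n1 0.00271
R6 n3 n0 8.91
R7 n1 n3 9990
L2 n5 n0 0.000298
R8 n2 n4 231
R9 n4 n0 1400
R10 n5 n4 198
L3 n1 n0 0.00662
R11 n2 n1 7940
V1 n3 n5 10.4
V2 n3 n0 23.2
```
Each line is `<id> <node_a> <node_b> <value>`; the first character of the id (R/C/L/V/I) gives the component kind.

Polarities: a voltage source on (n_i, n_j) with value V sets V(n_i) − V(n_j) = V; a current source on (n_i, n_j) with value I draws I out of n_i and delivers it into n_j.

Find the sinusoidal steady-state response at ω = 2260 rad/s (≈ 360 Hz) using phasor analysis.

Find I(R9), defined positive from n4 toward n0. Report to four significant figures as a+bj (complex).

Apply KCL at each of the 5 non-ground nodes and solve the resulting linear system.
Node n1: branches {R4, I1, R7, L3, R11} → V_1 = -0.01021+0.08947j
Node n2: branches {R1, C1, R3, C2, R8, R11} → V_2 = 7.487+5.742j
Node n3: branches {R1, C1, L1, R5, I1, R6, R7, V1, V2} → V_3 = 23.20+0.000j
Node n4: branches {R2, L1, R8, R9, R10} → V_4 = 23.03-0.9241j
Node n5: branches {C2, R5, L2, R10, V1} → V_5 = 12.80+0.000j
Source currents: i(V1)=-5.623-18.46j, i(V2)=-3.367+18.49j

0.01645-0.0006601j A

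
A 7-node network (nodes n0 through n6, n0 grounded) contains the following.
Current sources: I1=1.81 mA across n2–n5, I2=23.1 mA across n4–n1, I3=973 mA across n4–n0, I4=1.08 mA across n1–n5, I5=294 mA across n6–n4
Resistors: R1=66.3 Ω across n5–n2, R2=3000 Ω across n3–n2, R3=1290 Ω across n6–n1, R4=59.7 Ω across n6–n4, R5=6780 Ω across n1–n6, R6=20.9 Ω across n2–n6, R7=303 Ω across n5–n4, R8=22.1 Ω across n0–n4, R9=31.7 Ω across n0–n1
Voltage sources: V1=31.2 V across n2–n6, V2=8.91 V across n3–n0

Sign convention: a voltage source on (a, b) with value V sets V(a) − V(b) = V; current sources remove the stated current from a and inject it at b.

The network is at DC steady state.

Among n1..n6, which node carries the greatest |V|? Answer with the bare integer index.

MNA unknowns: 6 node voltages V₁..V_6 plus 2 source currents (V1, V2)
I1: z[2]−=0.00181, z[5]+=0.00181
R1: Y=0.01508 on G[5,2]
R2: Y=0.0003333 on G[3,2]
R3: Y=0.0007752 on G[6,1]
R4: Y=0.01675 on G[6,4]
R5: Y=0.0001475 on G[1,6]
I2: z[4]−=0.0231, z[1]+=0.0231
R6: Y=0.04785 on G[2,6]
I3: z[4]−=0.973, z[0]+=0.973
R7: Y=0.003300 on G[5,4]
I4: z[1]−=0.00108, z[5]+=0.00108
R8: Y=0.04525 on G[0,4]
R9: Y=0.03155 on G[0,1]
I5: z[6]−=0.294, z[4]+=0.294
V1: row V2−V6=31.2, i_V1 at 2,6
V2: row V3−V0=8.91, i_V2 at 3,0
solve → V1=-0.4141, V2=-7.238, V3=8.910, V4=-21.10, V5=-9.569, V6=-38.44
aux → i_V1=-1.524, i_V2=-0.005383

6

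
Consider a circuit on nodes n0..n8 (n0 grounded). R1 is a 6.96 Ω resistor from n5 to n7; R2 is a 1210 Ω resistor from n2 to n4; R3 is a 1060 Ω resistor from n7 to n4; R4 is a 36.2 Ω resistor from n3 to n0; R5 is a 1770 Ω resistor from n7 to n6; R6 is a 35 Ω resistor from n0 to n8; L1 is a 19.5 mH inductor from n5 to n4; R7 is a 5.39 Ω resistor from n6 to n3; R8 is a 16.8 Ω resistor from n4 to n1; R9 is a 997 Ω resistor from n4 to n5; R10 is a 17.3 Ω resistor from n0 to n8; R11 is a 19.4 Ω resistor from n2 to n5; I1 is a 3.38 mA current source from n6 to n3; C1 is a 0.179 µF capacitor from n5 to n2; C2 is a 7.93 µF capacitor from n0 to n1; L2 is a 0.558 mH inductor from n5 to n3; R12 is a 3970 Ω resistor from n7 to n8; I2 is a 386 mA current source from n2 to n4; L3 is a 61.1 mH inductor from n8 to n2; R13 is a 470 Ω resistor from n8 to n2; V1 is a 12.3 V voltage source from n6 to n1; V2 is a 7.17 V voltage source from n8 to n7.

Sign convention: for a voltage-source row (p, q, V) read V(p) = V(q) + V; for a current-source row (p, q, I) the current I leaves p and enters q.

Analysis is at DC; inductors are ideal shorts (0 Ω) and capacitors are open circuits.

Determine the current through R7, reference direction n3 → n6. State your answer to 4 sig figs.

Element admittances at DC:
  Y(R1) = 0.1437 S between n5,n7
  Y(R2) = 0.0008264 S between n2,n4
  Y(R3) = 0.0009434 S between n7,n4
  Y(R4) = 0.02762 S between n3,n0
  Y(R5) = 0.0005650 S between n7,n6
  Y(R6) = 0.02857 S between n0,n8
  L1: short n5↔n4 (DC inductor)
  Y(R7) = 0.1855 S between n6,n3
  Y(R8) = 0.05952 S between n4,n1
  Y(R9) = 0.001003 S between n4,n5
  Y(R10) = 0.05780 S between n0,n8
  Y(R11) = 0.05155 S between n2,n5
  I1: injects 0.00338 A into n3 (from n6)
  Y(C1) = 0.000 S between n5,n2
  Y(C2) = 0.000 S between n0,n1
  L2: short n5↔n3 (DC inductor)
  Y(R12) = 0.0002519 S between n7,n8
  I2: injects 0.386 A into n4 (from n2)
  L3: short n8↔n2 (DC inductor)
  Y(R13) = 0.002128 S between n8,n2
  V1: constraint V(n6)−V(n1) = 12.3
  V2: constraint V(n8)−V(n7) = 7.17
Assemble and solve the 13×13 MNA system:
  V(n1)=-11.62  V(n2)=0.7283  V(n3)=-2.277  V(n4)=-2.277  V(n5)=-2.277  V(n6)=0.6803  V(n7)=-6.442  V(n8)=0.7283
  i(L1)=0.1715  i(L2)=-0.6150  i(L3)=0.5434  i(V1)=-0.5561  i(V2)=-0.6081

-0.5487 A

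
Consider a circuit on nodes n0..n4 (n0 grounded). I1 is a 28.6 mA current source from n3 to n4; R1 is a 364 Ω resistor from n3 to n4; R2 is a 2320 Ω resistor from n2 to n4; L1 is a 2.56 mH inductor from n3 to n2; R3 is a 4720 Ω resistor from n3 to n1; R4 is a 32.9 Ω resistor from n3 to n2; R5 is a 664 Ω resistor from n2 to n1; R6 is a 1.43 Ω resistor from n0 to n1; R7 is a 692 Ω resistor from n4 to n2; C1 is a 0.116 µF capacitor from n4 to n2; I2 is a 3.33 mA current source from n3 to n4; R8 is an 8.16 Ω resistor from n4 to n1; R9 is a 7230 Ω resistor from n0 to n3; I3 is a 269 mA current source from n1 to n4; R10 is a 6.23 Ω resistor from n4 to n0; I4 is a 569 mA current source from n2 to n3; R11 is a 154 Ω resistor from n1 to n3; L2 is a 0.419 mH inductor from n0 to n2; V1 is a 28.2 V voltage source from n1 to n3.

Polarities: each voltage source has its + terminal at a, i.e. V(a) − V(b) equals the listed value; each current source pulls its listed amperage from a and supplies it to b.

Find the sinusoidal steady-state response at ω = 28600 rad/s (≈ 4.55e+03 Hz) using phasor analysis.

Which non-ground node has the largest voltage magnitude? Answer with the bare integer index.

3

Apply KCL at each of the 4 non-ground nodes and solve the resulting linear system.
Node n1: branches {R3, R5, R6, R8, I3, R11, V1} → V_1 = 1.129-0.8311j
Node n2: branches {R2, L1, R4, R5, R7, C1, I4, L2} → V_2 = -8.021-12.01j
Node n3: branches {I1, R1, L1, R3, R4, I2, R9, I4, R11, V1} → V_3 = -27.07-0.8311j
Node n4: branches {I1, R1, R2, R7, C1, I2, R8, I3, R10} → V_4 = 1.348-0.5483j
Source currents: i(V1)=-1.234+0.5990j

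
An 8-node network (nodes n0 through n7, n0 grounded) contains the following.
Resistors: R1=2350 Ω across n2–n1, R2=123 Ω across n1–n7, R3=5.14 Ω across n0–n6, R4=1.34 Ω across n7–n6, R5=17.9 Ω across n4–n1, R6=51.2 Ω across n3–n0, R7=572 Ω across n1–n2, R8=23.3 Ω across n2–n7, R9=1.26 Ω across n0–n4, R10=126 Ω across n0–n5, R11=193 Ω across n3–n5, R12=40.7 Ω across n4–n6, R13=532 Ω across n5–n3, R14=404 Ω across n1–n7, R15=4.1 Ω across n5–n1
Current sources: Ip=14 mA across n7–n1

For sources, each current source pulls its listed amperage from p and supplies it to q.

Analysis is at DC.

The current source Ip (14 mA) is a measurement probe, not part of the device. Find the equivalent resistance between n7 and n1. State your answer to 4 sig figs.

Element admittances at DC:
  Y(R1) = 0.0004255 S between n2,n1
  Y(R2) = 0.008130 S between n1,n7
  Y(R3) = 0.1946 S between n0,n6
  Y(R4) = 0.7463 S between n7,n6
  Y(R5) = 0.05587 S between n4,n1
  Y(R6) = 0.01953 S between n3,n0
  Y(R7) = 0.001748 S between n1,n2
  Y(R8) = 0.04292 S between n2,n7
  Y(R9) = 0.7937 S between n0,n4
  Y(R10) = 0.007937 S between n0,n5
  Y(R11) = 0.005181 S between n3,n5
  Y(R12) = 0.02457 S between n4,n6
  Y(R13) = 0.001880 S between n5,n3
  Y(R14) = 0.002475 S between n1,n7
  Y(R15) = 0.2439 S between n5,n1
  Ip: injects 0.014 A into n1 (from n7)
Assemble and solve the 7×7 MNA system:
  V(n1)=0.1693  V(n2)=-0.05287  V(n3)=0.04267  V(n4)=0.009436  V(n5)=0.1607  V(n6)=-0.04933  V(n7)=-0.06413

R_eq = 16.68 Ω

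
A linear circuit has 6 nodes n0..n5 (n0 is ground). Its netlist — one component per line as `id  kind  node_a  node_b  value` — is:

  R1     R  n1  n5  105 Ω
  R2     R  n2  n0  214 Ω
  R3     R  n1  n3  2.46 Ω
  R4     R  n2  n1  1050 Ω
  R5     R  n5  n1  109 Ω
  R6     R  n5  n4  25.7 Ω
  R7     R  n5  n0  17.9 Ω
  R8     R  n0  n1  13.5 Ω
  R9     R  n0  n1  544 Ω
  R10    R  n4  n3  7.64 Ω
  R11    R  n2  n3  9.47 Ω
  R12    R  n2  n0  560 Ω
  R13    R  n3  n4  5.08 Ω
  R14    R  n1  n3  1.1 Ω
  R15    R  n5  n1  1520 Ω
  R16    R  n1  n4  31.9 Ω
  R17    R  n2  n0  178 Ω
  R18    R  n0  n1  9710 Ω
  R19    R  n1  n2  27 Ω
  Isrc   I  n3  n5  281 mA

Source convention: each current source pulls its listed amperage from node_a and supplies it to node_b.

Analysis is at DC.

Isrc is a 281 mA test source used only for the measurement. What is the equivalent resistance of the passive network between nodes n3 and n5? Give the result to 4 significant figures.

R_eq = 11.56 Ω

Element admittances at DC:
  Y(R1) = 0.009524 S between n1,n5
  Y(R2) = 0.004673 S between n2,n0
  Y(R3) = 0.4065 S between n1,n3
  Y(R4) = 0.0009524 S between n2,n1
  Y(R5) = 0.009174 S between n5,n1
  Y(R6) = 0.03891 S between n5,n4
  Y(R7) = 0.05587 S between n5,n0
  Y(R8) = 0.07407 S between n0,n1
  Y(R9) = 0.001838 S between n0,n1
  Y(R10) = 0.1309 S between n4,n3
  Y(R11) = 0.1056 S between n2,n3
  Y(R12) = 0.001786 S between n2,n0
  Y(R13) = 0.1969 S between n3,n4
  Y(R14) = 0.9091 S between n1,n3
  Y(R15) = 0.0006579 S between n5,n1
  Y(R16) = 0.03135 S between n1,n4
  Y(R17) = 0.005618 S between n2,n0
  Y(R18) = 0.0001030 S between n0,n1
  Y(R19) = 0.03704 S between n1,n2
  Isrc: injects 0.281 A into n5 (from n3)
Assemble and solve the 5×5 MNA system:
  V(n1)=-1.214  V(n2)=-1.202  V(n3)=-1.336  V(n4)=-1.009  V(n5)=1.912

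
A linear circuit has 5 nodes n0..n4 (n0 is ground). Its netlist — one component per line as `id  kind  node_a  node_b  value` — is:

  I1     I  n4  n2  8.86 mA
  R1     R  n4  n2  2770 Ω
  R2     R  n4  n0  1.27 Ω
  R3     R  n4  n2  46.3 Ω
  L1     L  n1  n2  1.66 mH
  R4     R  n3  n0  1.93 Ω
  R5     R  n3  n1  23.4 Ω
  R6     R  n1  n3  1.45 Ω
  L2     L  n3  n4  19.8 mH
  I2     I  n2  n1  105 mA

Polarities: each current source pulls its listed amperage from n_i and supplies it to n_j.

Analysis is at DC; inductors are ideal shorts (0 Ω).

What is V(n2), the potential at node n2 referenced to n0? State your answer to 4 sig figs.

MNA unknowns: 4 node voltages V₁..V_4 plus 2 source currents (L1, L2)
I1: z[4]−=0.00886, z[2]+=0.00886
R1: Y=0.0003610 on G[4,2]
R2: Y=0.7874 on G[4,0]
R3: Y=0.02160 on G[4,2]
L1: row V1−V2=0, i_L1 at 1,2
R4: Y=0.5181 on G[3,0]
R5: Y=0.04274 on G[3,1]
R6: Y=0.6897 on G[1,3]
L2: row V3−V4=0, i_L2 at 3,4
I2: z[2]−=0.105, z[1]+=0.105
solve → V1=0.01175, V2=0.01175, V3=0.000, V4=0.000
aux → i_L1=0.09640, i_L2=0.008602

0.01175 V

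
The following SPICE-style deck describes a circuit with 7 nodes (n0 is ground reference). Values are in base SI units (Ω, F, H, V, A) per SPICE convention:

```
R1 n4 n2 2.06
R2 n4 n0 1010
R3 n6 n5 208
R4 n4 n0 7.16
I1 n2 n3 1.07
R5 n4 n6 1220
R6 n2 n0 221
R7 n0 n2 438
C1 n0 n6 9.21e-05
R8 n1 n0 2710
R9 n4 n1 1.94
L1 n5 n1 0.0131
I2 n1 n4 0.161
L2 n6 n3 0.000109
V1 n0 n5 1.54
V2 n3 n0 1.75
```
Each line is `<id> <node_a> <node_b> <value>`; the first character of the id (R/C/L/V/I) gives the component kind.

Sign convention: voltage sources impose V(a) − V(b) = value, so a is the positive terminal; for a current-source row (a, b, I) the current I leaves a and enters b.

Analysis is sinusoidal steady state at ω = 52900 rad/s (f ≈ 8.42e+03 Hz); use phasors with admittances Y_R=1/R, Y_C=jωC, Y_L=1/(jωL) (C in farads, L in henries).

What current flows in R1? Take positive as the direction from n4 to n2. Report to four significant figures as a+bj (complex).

1.008-0.0003824j A

Element admittances at ω=52900 rad/s:
  Y(R1) = 0.4854+0.000j S between n4,n2
  Y(R2) = 0.0009901+0.000j S between n4,n0
  Y(R3) = 0.004808+0.000j S between n6,n5
  Y(R4) = 0.1397+0.000j S between n4,n0
  I1: injects 1.07 A into n3 (from n2)
  Y(R5) = 0.0008197+0.000j S between n4,n6
  Y(R6) = 0.004525+0.000j S between n2,n0
  Y(R7) = 0.002283+0.000j S between n0,n2
  Y(C1) = 0.000+4.872j S between n0,n6
  Y(R8) = 0.0003690+0.000j S between n1,n0
  Y(R9) = 0.5155+0.000j S between n4,n1
  Y(L1) = 0.000-0.001443j S between n5,n1
  I2: injects 0.161 A into n4 (from n1)
  Y(L2) = 0.000-0.1734j S between n6,n3
  V1: constraint V(n0)−V(n5) = 1.54
  V2: constraint V(n3)−V(n0) = 1.75
Assemble and solve the 8×8 MNA system:
  V(n1)=-7.409-0.07333j  V(n2)=-9.177-0.05616j  V(n3)=1.750+0.000j  V(n4)=-7.102-0.05695j  V(n5)=-1.540+0.000j  V(n6)=-0.06461+0.002737j
  i(V1)=-0.006987-0.008482j  i(V2)=1.070+0.3147j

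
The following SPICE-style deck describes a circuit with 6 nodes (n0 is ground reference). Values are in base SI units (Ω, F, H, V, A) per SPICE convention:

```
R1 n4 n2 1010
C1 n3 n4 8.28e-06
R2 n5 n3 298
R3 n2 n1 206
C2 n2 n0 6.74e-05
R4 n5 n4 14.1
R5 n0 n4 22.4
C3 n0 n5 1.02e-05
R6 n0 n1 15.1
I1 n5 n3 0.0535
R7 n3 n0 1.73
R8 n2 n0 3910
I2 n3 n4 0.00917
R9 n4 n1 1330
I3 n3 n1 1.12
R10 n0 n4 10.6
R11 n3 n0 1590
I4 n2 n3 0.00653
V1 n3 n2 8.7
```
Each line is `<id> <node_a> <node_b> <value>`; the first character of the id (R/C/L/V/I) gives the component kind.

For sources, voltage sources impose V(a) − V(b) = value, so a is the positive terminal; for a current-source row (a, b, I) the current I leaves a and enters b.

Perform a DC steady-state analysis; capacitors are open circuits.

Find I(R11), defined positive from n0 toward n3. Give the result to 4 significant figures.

0.001021 A

MNA unknowns: 5 node voltages V₁..V_5 plus 1 source current (V1)
R1: Y=0.0009901 on G[4,2]
C1: Y=0.000 on G[3,4]
R2: Y=0.003356 on G[5,3]
R3: Y=0.004854 on G[2,1]
C2: Y=0.000 on G[2,0]
R4: Y=0.07092 on G[5,4]
R5: Y=0.04464 on G[0,4]
C3: Y=0.000 on G[0,5]
R6: Y=0.06623 on G[0,1]
I1: z[5]−=0.0535, z[3]+=0.0535
R7: Y=0.5780 on G[3,0]
R8: Y=0.0002558 on G[2,0]
I2: z[3]−=0.00917, z[4]+=0.00917
R9: Y=0.0007519 on G[4,1]
I3: z[3]−=1.12, z[1]+=1.12
R10: Y=0.09434 on G[0,4]
R11: Y=0.0006289 on G[3,0]
I4: z[2]−=0.00653, z[3]+=0.00653
V1: row V3−V2=8.7, i_V1 at 3,2
solve → V1=14.89, V2=-10.32, V3=-1.623, V4=-0.3205, V5=-1.100
aux → i_V1=-0.1284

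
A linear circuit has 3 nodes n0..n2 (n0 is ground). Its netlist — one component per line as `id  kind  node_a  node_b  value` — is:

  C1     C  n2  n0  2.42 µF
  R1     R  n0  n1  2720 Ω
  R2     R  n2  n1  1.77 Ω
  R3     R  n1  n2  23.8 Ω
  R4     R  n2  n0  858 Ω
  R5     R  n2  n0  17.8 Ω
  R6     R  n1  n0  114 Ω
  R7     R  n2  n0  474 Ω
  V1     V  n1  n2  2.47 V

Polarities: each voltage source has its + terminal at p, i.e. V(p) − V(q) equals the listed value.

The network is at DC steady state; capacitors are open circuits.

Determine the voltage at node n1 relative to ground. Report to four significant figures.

2.141 V

Element admittances at DC:
  Y(C1) = 0.000 S between n2,n0
  Y(R1) = 0.0003676 S between n0,n1
  Y(R2) = 0.5650 S between n2,n1
  Y(R3) = 0.04202 S between n1,n2
  Y(R4) = 0.001166 S between n2,n0
  Y(R5) = 0.05618 S between n2,n0
  Y(R6) = 0.008772 S between n1,n0
  Y(R7) = 0.002110 S between n2,n0
  V1: constraint V(n1)−V(n2) = 2.47
Assemble and solve the 3×3 MNA system:
  V(n1)=2.141  V(n2)=-0.3291
  i(V1)=-1.519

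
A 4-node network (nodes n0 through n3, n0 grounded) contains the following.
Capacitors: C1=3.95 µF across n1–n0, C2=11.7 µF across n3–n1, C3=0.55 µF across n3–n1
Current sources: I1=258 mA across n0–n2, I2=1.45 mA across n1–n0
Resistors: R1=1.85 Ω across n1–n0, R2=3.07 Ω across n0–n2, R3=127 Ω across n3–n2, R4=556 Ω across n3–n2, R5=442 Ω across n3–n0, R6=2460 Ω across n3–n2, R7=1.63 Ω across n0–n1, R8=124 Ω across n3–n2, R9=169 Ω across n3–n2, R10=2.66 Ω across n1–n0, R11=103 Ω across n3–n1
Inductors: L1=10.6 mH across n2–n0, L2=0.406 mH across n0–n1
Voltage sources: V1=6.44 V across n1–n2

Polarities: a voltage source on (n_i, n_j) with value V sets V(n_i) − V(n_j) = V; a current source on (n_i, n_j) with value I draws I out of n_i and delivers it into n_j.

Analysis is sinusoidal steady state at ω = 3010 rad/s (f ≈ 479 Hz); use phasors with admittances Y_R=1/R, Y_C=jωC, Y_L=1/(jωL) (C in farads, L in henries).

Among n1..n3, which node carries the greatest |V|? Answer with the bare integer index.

Apply KCL at each of the 3 non-ground nodes and solve the resulting linear system.
Node n1: branches {C1, C2, R1, C3, I2, L2, R7, R10, R11, V1} → V_1 = 1.097+0.3833j
Node n2: branches {I1, R2, R3, R4, L1, R6, R8, R9, V1} → V_2 = -5.343+0.3833j
Node n3: branches {C2, R3, R4, R5, C3, R6, R8, R9, R11} → V_3 = -1.049+2.556j
Source currents: i(V1)=-2.090+0.2401j

2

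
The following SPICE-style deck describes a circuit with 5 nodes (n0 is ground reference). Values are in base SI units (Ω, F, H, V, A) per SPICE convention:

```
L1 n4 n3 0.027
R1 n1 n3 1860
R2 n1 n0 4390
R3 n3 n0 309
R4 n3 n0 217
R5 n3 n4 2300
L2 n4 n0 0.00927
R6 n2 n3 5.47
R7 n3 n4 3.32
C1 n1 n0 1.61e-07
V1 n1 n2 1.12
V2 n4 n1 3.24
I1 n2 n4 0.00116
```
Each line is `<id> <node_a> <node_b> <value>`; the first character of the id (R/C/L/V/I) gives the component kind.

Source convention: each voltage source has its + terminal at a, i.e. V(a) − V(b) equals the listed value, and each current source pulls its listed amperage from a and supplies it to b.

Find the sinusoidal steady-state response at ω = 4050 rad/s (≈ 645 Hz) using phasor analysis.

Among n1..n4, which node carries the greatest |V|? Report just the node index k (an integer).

2

Apply KCL at each of the 4 non-ground nodes and solve the resulting linear system.
Node n1: branches {R1, R2, C1, V1, V2} → V_1 = -3.178+0.4985j
Node n2: branches {R6, V1, I1} → V_2 = -4.298+0.4985j
Node n3: branches {L1, R1, R3, R4, R5, R6, R7} → V_3 = -1.559+0.4605j
Node n4: branches {L1, R5, L2, R7, V2, I1} → V_4 = 0.06210+0.4985j
Source currents: i(V1)=-0.4995+0.006950j, i(V2)=-0.5015+0.005012j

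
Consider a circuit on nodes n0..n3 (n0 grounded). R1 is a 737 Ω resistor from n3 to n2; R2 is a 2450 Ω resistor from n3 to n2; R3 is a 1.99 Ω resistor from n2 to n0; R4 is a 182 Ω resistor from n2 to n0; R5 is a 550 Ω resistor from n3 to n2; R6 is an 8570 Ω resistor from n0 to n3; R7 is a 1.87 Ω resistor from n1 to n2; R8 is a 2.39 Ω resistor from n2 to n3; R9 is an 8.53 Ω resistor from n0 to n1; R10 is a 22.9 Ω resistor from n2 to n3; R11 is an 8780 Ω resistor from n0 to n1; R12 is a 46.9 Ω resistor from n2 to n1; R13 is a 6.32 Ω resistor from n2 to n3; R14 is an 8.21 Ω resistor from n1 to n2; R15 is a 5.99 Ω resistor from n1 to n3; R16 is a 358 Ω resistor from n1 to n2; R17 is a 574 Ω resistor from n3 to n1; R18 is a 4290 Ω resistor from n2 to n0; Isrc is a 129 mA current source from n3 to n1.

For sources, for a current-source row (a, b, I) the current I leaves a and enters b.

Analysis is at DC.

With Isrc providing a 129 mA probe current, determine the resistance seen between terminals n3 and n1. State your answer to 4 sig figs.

R_eq = 1.943 Ω

MNA unknowns: 3 node voltages V₁..V_3
R1: Y=0.001357 on G[3,2]
R2: Y=0.0004082 on G[3,2]
R3: Y=0.5025 on G[2,0]
R4: Y=0.005495 on G[2,0]
R5: Y=0.001818 on G[3,2]
R6: Y=0.0001167 on G[0,3]
R7: Y=0.5348 on G[1,2]
R8: Y=0.4184 on G[2,3]
R9: Y=0.1172 on G[0,1]
R10: Y=0.04367 on G[2,3]
R11: Y=0.0001139 on G[0,1]
R12: Y=0.02132 on G[2,1]
R13: Y=0.1582 on G[2,3]
R14: Y=0.1218 on G[1,2]
R15: Y=0.1669 on G[1,3]
R16: Y=0.002793 on G[1,2]
R17: Y=0.001742 on G[3,1]
R18: Y=0.0002331 on G[2,0]
Isrc: z[3]−=0.129, z[1]+=0.129
solve → V1=0.09081, V2=-0.02093, V3=-0.1599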